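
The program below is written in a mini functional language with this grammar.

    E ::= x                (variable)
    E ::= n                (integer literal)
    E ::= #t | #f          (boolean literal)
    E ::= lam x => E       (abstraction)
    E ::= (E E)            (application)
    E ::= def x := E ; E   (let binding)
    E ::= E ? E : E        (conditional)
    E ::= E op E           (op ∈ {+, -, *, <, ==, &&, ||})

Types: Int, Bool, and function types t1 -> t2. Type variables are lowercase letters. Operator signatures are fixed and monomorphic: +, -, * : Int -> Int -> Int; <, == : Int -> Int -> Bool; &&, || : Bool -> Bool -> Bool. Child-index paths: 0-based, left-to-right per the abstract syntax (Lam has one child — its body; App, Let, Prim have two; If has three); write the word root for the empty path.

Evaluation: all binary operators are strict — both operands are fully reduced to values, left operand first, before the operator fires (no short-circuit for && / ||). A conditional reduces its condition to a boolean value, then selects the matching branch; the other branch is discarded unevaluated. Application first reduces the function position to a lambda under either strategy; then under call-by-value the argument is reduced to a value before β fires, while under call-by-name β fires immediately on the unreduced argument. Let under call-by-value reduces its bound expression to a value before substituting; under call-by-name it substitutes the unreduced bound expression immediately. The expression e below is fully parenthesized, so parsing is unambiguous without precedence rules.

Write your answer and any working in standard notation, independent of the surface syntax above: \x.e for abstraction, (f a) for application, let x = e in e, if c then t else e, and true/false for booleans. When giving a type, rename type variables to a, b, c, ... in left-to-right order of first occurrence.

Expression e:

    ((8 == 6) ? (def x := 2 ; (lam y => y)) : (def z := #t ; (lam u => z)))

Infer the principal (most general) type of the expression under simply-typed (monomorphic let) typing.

Working:
  unify Int ~ Int
  unify Int ~ Int
  unify Bool ~ Bool
let x : Int
y : a
\y._ : a -> a
let z : Bool
z : Bool
\u._ : b -> Bool
  unify a -> a ~ b -> Bool
  unify a ~ b
  unify b ~ Bool

Answer: Bool -> Bool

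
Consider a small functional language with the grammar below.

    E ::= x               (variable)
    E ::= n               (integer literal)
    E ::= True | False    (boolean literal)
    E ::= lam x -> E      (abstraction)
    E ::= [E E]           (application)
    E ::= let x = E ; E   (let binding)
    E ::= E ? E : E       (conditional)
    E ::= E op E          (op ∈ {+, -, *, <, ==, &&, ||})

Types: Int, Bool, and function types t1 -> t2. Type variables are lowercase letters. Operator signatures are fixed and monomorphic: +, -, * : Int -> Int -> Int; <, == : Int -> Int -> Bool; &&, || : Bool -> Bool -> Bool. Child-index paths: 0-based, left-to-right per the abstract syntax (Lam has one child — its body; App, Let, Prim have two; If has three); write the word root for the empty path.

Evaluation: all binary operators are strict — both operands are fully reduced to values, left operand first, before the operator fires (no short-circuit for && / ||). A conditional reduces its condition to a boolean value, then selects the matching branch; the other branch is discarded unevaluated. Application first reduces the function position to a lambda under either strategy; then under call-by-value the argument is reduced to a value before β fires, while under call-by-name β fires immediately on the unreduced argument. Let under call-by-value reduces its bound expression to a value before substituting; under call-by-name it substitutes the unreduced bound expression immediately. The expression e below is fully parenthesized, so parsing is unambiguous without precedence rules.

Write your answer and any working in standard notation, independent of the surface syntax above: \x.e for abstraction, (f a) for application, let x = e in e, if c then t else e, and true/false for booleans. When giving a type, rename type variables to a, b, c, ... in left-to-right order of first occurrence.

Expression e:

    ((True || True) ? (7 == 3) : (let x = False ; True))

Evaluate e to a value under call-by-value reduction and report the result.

Answer: false

Trace:
step 0: (if (true || true) then (7 == 3) else (let x = false in true))
step 1: [delta@0] (if true then (7 == 3) else (let x = false in true))
step 2: [if@root] (7 == 3)
step 3: [delta@root] false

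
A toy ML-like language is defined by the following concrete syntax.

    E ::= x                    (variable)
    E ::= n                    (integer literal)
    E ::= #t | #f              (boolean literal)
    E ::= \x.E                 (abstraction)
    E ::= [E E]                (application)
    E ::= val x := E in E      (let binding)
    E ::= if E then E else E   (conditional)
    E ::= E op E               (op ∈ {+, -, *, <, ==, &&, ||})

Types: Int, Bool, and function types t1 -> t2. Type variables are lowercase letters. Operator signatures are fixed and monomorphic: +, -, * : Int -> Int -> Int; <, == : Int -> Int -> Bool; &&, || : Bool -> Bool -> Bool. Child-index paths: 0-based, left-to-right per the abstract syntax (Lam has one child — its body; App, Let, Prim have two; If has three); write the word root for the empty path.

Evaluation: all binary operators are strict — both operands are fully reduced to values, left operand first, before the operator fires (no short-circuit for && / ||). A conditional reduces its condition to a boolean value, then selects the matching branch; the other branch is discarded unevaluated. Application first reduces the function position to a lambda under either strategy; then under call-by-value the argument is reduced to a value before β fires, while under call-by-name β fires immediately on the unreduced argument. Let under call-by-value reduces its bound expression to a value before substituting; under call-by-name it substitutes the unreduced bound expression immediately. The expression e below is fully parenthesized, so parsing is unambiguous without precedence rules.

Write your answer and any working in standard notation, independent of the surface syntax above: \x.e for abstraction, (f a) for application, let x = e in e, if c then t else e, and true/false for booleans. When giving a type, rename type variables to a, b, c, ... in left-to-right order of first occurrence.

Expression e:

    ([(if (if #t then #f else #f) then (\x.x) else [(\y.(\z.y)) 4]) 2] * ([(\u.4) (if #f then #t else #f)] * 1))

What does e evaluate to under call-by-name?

Derivation:
step 0: (((if (if true then false else false) then (\x.x) else ((\y.(\z.y)) 4)) 2) * (((\u.4) (if false then true else false)) * 1))
step 1: [if@0.0.0] (((if false then (\x.x) else ((\y.(\z.y)) 4)) 2) * (((\u.4) (if false then true else false)) * 1))
step 2: [if@0.0] ((((\y.(\z.y)) 4) 2) * (((\u.4) (if false then true else false)) * 1))
step 3: [beta@0.0] (((\z.4) 2) * (((\u.4) (if false then true else false)) * 1))
step 4: [beta@0] (4 * (((\u.4) (if false then true else false)) * 1))
step 5: [beta@1.0] (4 * (4 * 1))
step 6: [delta@1] (4 * 4)
step 7: [delta@root] 16

Answer: 16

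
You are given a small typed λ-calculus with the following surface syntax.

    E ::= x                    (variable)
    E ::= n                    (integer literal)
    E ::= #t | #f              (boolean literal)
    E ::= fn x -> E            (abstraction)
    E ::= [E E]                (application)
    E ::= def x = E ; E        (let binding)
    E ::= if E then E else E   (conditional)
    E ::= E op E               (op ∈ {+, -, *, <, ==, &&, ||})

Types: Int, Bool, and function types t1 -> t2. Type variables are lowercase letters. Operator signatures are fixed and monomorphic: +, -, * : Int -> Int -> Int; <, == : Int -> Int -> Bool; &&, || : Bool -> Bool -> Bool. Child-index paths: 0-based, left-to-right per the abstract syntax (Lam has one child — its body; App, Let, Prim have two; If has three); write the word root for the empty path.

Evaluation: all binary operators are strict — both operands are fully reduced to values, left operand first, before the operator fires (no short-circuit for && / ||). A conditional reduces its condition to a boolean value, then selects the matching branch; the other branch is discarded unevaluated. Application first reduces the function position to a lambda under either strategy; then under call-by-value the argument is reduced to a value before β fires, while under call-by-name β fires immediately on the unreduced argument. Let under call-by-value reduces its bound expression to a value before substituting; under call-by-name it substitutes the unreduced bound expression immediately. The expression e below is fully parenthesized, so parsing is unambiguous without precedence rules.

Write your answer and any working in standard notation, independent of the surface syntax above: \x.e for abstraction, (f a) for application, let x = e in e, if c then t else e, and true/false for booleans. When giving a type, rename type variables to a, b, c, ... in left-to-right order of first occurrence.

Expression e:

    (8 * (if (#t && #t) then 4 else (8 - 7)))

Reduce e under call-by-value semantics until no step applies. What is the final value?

Answer: 32

Trace:
step 0: (8 * (if (true && true) then 4 else (8 - 7)))
step 1: [delta@1.0] (8 * (if true then 4 else (8 - 7)))
step 2: [if@1] (8 * 4)
step 3: [delta@root] 32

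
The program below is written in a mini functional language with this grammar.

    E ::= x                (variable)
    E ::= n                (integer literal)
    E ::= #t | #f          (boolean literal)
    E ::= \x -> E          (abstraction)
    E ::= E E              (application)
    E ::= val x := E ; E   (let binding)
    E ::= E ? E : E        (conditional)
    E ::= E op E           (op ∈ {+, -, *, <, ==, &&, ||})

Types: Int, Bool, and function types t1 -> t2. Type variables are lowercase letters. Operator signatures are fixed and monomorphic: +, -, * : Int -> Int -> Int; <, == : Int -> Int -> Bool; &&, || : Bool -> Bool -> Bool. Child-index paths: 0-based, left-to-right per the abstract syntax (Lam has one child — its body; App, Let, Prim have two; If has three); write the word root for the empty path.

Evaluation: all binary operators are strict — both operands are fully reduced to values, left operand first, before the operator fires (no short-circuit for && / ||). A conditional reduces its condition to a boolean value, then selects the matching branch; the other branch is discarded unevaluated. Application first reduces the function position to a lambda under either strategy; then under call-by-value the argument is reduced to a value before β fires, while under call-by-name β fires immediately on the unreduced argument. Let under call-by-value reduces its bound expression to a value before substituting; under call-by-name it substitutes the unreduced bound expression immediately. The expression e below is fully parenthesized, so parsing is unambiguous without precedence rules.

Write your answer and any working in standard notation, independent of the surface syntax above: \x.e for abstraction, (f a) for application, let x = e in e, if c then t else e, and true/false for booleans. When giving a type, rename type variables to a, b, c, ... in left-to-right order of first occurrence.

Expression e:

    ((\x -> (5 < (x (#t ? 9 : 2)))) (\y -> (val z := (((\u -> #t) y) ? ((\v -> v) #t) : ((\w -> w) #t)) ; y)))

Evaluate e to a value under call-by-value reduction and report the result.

Answer: true

Trace:
step 0: ((\x.(5 < (x (if true then 9 else 2)))) (\y.(let z = (if ((\u.true) y) then ((\v.v) true) else ((\w.w) true)) in y)))
step 1: [beta@root] (5 < ((\y.(let z = (if ((\u.true) y) then ((\v.v) true) else ((\w.w) true)) in y)) (if true then 9 else 2)))
step 2: [if@1.1] (5 < ((\y.(let z = (if ((\u.true) y) then ((\v.v) true) else ((\w.w) true)) in y)) 9))
step 3: [beta@1] (5 < (let z = (if ((\u.true) 9) then ((\v.v) true) else ((\w.w) true)) in 9))
step 4: [beta@1.0.0] (5 < (let z = (if true then ((\v.v) true) else ((\w.w) true)) in 9))
step 5: [if@1.0] (5 < (let z = ((\v.v) true) in 9))
step 6: [beta@1.0] (5 < (let z = true in 9))
step 7: [let@1] (5 < 9)
step 8: [delta@root] true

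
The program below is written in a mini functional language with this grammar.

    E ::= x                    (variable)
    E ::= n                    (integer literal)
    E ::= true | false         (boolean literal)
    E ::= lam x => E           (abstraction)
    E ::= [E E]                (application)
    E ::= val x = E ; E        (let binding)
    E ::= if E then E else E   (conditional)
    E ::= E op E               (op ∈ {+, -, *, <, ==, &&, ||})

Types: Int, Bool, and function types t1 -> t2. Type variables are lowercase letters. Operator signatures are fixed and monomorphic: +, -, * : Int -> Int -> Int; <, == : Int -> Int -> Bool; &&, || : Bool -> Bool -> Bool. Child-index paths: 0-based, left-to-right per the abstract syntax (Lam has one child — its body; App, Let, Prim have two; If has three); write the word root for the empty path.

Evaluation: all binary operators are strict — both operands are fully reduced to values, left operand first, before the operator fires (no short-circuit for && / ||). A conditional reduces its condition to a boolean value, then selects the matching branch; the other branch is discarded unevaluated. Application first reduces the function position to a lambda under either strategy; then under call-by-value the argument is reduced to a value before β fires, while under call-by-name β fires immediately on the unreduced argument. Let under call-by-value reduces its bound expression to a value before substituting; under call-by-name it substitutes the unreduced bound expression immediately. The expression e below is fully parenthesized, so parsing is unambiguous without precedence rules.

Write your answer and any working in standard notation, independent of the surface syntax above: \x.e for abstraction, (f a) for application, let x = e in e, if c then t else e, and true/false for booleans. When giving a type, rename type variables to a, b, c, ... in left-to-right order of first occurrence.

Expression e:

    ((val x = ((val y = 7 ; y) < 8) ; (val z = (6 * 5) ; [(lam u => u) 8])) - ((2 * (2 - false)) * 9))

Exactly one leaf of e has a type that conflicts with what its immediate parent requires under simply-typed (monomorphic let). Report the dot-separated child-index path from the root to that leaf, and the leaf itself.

Derivation:
let y : Int
y : Int
  unify Int ~ Int
  unify Int ~ Int
let x : Bool
  unify Int ~ Int
  unify Int ~ Int
let z : Int
u : a
\u._ : a -> a
  unify a -> a ~ Int -> b
  unify a ~ Int
  unify Int ~ b
_ _ : Int
  unify Int ~ Int
  unify Int ~ Int
  unify Int ~ Int
  unify Bool ~ Int
  FAIL: mismatch Bool ~ Int

Answer: 1.0.1.1 : false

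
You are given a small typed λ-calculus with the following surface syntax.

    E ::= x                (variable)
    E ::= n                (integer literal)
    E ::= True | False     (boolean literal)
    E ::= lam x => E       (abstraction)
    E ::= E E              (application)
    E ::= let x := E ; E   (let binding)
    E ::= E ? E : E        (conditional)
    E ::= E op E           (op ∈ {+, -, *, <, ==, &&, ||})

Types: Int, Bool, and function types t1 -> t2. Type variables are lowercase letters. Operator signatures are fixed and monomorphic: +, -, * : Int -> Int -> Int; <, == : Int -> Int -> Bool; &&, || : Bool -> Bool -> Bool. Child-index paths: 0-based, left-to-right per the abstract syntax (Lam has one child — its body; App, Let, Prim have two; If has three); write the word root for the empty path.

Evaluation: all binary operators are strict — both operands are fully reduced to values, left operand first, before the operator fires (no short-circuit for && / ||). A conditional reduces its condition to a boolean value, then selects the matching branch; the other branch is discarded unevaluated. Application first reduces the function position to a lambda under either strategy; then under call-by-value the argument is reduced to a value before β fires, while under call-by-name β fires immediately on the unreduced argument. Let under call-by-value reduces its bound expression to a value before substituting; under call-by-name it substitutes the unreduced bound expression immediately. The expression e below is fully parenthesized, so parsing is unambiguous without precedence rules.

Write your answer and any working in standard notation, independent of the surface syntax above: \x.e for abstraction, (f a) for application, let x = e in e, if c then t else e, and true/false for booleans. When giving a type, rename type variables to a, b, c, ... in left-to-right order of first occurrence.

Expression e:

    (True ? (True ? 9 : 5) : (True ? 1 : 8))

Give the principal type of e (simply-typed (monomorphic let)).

Working:
  unify Bool ~ Bool
  unify Bool ~ Bool
  unify Int ~ Int
  unify Bool ~ Bool
  unify Int ~ Int
  unify Int ~ Int

Answer: Int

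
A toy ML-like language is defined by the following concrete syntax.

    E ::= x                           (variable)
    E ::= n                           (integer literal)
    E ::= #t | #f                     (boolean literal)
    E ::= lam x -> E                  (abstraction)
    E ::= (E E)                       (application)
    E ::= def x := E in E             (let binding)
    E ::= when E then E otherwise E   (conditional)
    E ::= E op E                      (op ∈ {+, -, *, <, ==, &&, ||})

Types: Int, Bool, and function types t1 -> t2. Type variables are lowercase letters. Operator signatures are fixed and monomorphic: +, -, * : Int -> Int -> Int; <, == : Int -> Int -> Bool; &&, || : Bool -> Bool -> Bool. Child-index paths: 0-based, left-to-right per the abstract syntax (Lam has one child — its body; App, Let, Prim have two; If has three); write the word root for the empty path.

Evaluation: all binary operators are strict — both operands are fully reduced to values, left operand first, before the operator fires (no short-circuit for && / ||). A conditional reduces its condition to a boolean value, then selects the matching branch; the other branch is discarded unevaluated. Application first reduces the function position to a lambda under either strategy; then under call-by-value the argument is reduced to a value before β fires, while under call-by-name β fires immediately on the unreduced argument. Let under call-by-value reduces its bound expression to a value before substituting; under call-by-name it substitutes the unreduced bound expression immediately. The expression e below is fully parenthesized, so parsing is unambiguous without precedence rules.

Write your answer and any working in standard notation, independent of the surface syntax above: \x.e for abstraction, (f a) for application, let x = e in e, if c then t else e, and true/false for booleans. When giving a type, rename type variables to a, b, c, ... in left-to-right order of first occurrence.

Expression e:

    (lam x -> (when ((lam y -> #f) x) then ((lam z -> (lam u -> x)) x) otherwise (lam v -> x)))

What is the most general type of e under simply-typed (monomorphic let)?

Answer: a -> b -> a

Working:
\y._ : b -> Bool
x : a
  unify b -> Bool ~ a -> c
  unify b ~ a
  unify Bool ~ c
_ _ : Bool
  unify Bool ~ Bool
x : a
\u._ : e -> a
\z._ : d -> e -> a
x : a
  unify d -> e -> a ~ a -> f
  unify d ~ a
  unify e -> a ~ f
_ _ : e -> a
x : a
\v._ : g -> a
  unify e -> a ~ g -> a
  unify e ~ g
  unify a ~ a
\x._ : a -> g -> a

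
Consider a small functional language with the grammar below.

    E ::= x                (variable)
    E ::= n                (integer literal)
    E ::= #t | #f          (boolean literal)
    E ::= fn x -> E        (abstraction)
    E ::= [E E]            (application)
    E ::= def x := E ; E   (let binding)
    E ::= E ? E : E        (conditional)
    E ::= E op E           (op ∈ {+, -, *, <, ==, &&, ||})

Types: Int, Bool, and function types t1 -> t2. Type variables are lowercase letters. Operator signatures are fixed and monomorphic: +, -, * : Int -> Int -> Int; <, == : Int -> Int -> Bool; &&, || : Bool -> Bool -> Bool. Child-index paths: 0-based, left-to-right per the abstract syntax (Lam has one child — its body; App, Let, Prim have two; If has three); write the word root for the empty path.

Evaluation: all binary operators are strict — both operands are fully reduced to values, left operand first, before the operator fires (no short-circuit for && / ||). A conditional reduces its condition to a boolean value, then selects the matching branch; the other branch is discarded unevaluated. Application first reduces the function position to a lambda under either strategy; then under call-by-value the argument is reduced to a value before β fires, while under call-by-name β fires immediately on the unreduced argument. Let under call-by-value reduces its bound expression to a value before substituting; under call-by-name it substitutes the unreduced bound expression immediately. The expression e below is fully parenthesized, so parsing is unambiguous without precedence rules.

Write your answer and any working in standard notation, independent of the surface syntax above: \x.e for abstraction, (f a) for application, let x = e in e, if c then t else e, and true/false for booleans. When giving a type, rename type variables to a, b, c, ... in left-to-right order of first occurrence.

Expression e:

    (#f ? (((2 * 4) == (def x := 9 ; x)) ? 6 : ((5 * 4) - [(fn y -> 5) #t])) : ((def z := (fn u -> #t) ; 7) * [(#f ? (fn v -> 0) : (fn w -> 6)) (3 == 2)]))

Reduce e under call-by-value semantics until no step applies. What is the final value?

Answer: 42

Working:
step 0: (if false then (if ((2 * 4) == (let x = 9 in x)) then 6 else ((5 * 4) - ((\y.5) true))) else ((let z = (\u.true) in 7) * ((if false then (\v.0) else (\w.6)) (3 == 2))))
step 1: [if@root] ((let z = (\u.true) in 7) * ((if false then (\v.0) else (\w.6)) (3 == 2)))
step 2: [let@0] (7 * ((if false then (\v.0) else (\w.6)) (3 == 2)))
step 3: [if@1.0] (7 * ((\w.6) (3 == 2)))
step 4: [delta@1.1] (7 * ((\w.6) false))
step 5: [beta@1] (7 * 6)
step 6: [delta@root] 42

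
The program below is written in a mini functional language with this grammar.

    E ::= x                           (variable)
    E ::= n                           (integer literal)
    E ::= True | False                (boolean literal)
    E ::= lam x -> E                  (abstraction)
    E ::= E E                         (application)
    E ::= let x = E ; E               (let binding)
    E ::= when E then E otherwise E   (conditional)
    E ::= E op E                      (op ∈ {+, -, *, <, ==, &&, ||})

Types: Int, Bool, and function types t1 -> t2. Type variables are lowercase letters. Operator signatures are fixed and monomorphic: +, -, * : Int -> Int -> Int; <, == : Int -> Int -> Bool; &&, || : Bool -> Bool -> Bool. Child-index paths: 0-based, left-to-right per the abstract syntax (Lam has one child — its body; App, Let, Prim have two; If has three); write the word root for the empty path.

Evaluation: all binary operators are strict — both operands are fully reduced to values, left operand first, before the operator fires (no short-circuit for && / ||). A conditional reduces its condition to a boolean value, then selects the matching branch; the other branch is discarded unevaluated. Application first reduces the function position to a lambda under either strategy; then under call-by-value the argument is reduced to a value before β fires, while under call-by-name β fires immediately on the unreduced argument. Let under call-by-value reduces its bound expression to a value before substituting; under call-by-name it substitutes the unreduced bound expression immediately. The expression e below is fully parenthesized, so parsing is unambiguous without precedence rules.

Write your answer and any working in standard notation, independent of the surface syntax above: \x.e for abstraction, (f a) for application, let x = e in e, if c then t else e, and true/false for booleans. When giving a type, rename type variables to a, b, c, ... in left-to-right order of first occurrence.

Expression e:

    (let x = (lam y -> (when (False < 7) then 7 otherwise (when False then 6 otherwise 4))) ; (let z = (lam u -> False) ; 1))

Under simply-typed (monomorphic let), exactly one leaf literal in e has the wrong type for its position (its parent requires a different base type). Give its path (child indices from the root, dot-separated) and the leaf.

Trace:
  unify Bool ~ Int
  FAIL: mismatch Bool ~ Int

Answer: 0.0.0.0 : false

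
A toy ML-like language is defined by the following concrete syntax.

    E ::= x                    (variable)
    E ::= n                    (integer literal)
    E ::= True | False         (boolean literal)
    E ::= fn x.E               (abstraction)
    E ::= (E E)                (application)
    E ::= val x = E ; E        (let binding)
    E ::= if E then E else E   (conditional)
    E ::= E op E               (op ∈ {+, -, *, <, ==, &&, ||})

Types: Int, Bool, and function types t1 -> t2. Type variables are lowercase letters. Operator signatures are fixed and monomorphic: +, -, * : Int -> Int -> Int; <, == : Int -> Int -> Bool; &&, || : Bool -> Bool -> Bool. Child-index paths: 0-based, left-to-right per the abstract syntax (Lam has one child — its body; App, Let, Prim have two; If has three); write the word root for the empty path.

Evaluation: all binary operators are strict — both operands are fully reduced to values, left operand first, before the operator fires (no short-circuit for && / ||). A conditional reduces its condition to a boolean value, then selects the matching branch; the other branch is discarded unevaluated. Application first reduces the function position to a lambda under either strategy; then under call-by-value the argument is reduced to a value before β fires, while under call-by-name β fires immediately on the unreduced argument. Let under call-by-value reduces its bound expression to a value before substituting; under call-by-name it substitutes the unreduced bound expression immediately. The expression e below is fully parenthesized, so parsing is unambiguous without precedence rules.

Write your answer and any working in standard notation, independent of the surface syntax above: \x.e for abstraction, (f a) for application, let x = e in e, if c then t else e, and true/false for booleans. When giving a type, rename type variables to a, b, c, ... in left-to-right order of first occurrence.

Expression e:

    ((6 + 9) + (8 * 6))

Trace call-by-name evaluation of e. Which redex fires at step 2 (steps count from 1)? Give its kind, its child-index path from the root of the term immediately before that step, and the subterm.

Trace:
step 0: ((6 + 9) + (8 * 6))
step 1: [delta@0] (15 + (8 * 6))
step 2: [delta@1] (15 + 48)

Answer: delta at 1 : (8 * 6)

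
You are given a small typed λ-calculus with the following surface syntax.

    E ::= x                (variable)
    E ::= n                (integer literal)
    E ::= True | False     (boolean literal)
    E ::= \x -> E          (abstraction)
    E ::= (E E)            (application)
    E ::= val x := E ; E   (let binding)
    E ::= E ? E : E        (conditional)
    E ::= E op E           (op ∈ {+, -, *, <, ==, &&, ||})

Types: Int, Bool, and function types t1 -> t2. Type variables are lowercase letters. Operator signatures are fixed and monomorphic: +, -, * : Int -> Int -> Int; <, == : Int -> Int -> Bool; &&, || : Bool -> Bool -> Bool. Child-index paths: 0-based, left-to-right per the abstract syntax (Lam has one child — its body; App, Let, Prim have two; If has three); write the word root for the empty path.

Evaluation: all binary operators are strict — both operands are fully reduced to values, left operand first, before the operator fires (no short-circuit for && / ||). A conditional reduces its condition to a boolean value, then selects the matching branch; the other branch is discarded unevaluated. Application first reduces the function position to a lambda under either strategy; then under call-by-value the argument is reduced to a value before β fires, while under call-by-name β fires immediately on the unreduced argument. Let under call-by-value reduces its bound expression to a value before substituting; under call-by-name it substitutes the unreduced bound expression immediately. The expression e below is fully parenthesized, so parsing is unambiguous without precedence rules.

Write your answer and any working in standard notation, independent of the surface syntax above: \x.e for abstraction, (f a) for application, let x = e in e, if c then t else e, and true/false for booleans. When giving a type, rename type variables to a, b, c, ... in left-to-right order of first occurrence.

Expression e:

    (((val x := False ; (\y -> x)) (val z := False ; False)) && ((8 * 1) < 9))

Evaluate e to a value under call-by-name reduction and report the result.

Answer: false

Derivation:
step 0: (((let x = false in (\y.x)) (let z = false in false)) && ((8 * 1) < 9))
step 1: [let@0.0] (((\y.false) (let z = false in false)) && ((8 * 1) < 9))
step 2: [beta@0] (false && ((8 * 1) < 9))
step 3: [delta@1.0] (false && (8 < 9))
step 4: [delta@1] (false && true)
step 5: [delta@root] false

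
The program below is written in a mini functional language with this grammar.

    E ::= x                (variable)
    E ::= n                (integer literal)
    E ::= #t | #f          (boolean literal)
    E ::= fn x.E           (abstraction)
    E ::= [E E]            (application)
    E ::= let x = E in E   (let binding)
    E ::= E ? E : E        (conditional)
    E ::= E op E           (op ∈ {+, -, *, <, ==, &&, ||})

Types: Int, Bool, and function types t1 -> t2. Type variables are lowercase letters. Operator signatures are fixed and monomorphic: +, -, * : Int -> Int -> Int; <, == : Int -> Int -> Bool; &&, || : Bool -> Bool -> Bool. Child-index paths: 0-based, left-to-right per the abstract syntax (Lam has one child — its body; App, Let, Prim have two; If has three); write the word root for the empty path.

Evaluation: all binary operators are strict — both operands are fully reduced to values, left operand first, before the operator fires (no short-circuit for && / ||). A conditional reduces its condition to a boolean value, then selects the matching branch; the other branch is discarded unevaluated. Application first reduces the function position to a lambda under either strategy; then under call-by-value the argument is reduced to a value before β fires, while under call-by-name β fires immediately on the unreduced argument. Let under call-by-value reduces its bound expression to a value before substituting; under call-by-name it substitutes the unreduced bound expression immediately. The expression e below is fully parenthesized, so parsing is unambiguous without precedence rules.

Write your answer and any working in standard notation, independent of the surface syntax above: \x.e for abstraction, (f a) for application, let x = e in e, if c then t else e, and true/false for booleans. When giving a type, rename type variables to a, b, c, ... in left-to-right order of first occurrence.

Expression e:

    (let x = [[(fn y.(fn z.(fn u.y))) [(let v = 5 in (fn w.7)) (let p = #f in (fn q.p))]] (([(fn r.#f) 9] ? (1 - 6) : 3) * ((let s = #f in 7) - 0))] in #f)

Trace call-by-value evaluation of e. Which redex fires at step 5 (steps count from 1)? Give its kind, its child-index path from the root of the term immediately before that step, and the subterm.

Answer: beta at 0.1.0.0 : ((\r.false) 9)

Working:
step 0: (let x = (((\y.(\z.(\u.y))) ((let v = 5 in (\w.7)) (let p = false in (\q.p)))) ((if ((\r.false) 9) then (1 - 6) else 3) * ((let s = false in 7) - 0))) in false)
step 1: [let@0.0.1.0] (let x = (((\y.(\z.(\u.y))) ((\w.7) (let p = false in (\q.p)))) ((if ((\r.false) 9) then (1 - 6) else 3) * ((let s = false in 7) - 0))) in false)
step 2: [let@0.0.1.1] (let x = (((\y.(\z.(\u.y))) ((\w.7) (\q.false))) ((if ((\r.false) 9) then (1 - 6) else 3) * ((let s = false in 7) - 0))) in false)
step 3: [beta@0.0.1] (let x = (((\y.(\z.(\u.y))) 7) ((if ((\r.false) 9) then (1 - 6) else 3) * ((let s = false in 7) - 0))) in false)
step 4: [beta@0.0] (let x = ((\z.(\u.7)) ((if ((\r.false) 9) then (1 - 6) else 3) * ((let s = false in 7) - 0))) in false)
step 5: [beta@0.1.0.0] (let x = ((\z.(\u.7)) ((if false then (1 - 6) else 3) * ((let s = false in 7) - 0))) in false)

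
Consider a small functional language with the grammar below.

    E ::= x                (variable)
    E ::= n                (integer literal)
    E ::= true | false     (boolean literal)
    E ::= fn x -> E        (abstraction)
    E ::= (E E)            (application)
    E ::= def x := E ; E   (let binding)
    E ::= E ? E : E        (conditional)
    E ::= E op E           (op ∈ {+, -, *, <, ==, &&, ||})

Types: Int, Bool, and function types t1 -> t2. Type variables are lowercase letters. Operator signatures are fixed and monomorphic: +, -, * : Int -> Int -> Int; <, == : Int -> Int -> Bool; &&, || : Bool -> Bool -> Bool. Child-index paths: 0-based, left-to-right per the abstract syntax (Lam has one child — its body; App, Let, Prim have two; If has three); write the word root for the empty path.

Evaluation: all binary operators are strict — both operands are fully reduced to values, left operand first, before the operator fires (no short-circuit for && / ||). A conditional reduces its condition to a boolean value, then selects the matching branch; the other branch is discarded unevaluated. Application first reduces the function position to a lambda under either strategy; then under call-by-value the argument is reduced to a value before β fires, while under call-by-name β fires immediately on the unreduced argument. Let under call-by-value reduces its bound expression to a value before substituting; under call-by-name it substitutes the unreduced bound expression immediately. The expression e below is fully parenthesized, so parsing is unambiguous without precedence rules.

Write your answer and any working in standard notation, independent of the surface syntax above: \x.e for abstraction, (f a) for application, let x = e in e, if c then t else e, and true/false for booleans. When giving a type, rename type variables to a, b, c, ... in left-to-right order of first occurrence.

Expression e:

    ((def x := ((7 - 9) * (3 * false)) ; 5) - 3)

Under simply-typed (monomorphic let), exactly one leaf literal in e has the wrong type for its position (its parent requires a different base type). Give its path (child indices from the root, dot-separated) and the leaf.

Answer: 0.0.1.1 : false

Derivation:
  unify Int ~ Int
  unify Int ~ Int
  unify Int ~ Int
  unify Int ~ Int
  unify Bool ~ Int
  FAIL: mismatch Bool ~ Int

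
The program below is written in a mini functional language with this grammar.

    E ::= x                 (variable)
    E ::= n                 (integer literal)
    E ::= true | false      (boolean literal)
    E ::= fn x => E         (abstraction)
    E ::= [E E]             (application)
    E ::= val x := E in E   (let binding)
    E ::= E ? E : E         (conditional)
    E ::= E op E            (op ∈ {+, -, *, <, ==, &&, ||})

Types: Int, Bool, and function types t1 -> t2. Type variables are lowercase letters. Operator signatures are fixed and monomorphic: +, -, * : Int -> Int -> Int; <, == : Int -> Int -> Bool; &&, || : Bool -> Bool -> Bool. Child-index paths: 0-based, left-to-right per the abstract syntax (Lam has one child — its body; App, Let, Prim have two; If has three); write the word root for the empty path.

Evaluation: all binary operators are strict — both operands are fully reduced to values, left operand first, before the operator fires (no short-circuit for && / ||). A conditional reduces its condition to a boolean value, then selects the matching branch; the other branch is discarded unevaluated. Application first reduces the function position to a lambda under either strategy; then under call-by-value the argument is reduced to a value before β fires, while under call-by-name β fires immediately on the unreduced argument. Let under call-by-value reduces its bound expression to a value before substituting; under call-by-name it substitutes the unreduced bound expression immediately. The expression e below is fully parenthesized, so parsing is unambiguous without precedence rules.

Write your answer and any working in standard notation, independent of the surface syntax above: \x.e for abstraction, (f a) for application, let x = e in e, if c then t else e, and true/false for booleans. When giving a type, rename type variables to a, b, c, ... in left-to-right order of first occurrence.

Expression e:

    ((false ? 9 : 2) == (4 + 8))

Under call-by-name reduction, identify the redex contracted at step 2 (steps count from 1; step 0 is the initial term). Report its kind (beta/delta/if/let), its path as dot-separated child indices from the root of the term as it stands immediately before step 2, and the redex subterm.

Answer: delta at 1 : (4 + 8)

Trace:
step 0: ((if false then 9 else 2) == (4 + 8))
step 1: [if@0] (2 == (4 + 8))
step 2: [delta@1] (2 == 12)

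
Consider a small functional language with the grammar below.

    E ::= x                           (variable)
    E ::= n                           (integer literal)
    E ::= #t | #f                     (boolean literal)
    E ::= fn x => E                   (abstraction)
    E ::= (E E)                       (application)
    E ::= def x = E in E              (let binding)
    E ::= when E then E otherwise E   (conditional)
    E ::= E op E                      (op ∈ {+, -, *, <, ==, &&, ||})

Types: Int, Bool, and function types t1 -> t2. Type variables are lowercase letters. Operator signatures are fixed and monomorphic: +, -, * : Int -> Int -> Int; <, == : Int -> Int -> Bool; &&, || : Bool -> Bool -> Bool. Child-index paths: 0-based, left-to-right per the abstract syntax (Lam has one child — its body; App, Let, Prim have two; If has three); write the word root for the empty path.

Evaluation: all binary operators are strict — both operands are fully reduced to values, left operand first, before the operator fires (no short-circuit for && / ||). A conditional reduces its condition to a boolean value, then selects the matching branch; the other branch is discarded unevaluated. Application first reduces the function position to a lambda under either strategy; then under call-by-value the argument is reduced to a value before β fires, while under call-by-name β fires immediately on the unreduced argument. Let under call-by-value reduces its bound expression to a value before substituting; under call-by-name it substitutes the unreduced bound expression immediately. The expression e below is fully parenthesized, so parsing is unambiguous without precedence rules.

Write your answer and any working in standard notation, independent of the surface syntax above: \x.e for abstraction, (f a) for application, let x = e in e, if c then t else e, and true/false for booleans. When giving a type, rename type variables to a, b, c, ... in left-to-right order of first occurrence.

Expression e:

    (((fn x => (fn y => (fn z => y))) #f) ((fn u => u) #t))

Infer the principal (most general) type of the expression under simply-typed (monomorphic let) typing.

Answer: a -> Bool

Derivation:
y : b
\z._ : c -> b
\y._ : b -> c -> b
\x._ : a -> b -> c -> b
  unify a -> b -> c -> b ~ Bool -> d
  unify a ~ Bool
  unify b -> c -> b ~ d
_ _ : b -> c -> b
u : e
\u._ : e -> e
  unify e -> e ~ Bool -> f
  unify e ~ Bool
  unify Bool ~ f
_ _ : Bool
  unify b -> c -> b ~ Bool -> g
  unify b ~ Bool
  unify c -> Bool ~ g
_ _ : c -> Bool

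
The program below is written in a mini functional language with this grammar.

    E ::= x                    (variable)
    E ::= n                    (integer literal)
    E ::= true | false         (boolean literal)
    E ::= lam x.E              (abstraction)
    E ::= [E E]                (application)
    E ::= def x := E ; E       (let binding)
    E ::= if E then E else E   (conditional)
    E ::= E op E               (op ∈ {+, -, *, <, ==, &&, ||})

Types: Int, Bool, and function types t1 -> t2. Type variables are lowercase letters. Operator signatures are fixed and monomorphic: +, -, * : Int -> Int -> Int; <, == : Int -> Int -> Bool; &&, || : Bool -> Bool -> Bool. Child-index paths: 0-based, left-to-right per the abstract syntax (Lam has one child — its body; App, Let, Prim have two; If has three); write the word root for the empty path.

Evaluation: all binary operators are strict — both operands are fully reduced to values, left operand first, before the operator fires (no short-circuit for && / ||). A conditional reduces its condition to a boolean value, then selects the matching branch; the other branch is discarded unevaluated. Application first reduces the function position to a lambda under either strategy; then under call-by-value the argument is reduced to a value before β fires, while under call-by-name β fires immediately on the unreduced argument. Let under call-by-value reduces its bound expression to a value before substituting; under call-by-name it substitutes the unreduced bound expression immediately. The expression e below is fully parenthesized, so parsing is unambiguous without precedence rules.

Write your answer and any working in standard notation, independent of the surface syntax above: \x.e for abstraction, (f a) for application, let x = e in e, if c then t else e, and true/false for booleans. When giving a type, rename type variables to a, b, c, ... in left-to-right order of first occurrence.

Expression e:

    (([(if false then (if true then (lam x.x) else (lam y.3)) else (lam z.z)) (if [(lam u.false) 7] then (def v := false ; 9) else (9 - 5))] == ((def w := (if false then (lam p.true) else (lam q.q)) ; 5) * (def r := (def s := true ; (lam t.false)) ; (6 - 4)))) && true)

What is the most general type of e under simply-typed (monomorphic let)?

Working:
  unify Bool ~ Bool
  unify Bool ~ Bool
x : a
\x._ : a -> a
\y._ : b -> Int
  unify a -> a ~ b -> Int
  unify a ~ b
  unify b ~ Int
z : c
\z._ : c -> c
  unify Int -> Int ~ c -> c
  unify Int ~ c
  unify Int ~ Int
\u._ : d -> Bool
  unify d -> Bool ~ Int -> e
  unify d ~ Int
  unify Bool ~ e
_ _ : Bool
  unify Bool ~ Bool
let v : Bool
  unify Int ~ Int
  unify Int ~ Int
  unify Int ~ Int
  unify Int -> Int ~ Int -> f
  unify Int ~ Int
  unify Int ~ f
_ _ : Int
  unify Int ~ Int
  unify Bool ~ Bool
\p._ : g -> Bool
q : h
\q._ : h -> h
  unify g -> Bool ~ h -> h
  unify g ~ h
  unify Bool ~ h
let w : Bool -> Bool
  unify Int ~ Int
let s : Bool
\t._ : i -> Bool
let r : i -> Bool
  unify Int ~ Int
  unify Int ~ Int
  unify Int ~ Int
  unify Int ~ Int
  unify Bool ~ Bool
  unify Bool ~ Bool

Answer: Bool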